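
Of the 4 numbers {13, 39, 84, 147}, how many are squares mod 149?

1

(13/149) = -1 → non-residue.
(39/149) = +1 → QR.
(84/149) = -1 → non-residue.
(147/149) = -1 → non-residue.
Total quadratic residues among the 4: 1.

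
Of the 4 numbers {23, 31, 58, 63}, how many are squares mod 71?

(23/71) = -1 → non-residue.
(31/71) = -1 → non-residue.
(58/71) = +1 → QR.
(63/71) = -1 → non-residue.
Total quadratic residues among the 4: 1.

1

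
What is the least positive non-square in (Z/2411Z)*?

(2/2411) = −1, so 2 is the smallest positive non-residue mod 2411.

2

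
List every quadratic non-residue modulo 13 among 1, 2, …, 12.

Square k = 1,…,6 (k and 13−k give the same square):
1²=1, 2²=4, 3²=9, 4²≡3, 5²≡12, 6²≡10 (mod 13).
The residues are {1, 3, 4, 9, 10, 12}; the non-residues are the remaining 6 nonzero classes.

2, 5, 6, 7, 8, 11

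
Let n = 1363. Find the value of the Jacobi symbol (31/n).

Reciprocity: 31 ≡ 3 and 1363 ≡ 3 (mod 4), so (31/1363) = −(1363/31).
Reduce top mod 31: now compute (30/31).
Pull out 2: since 31 ≡ 7 (mod 8), (2/31) = +1.
Reciprocity: 15 ≡ 3 and 31 ≡ 3 (mod 4), so (15/31) = −(31/15).
Reduce top mod 15: now compute (1/15).
Reached (1/15) = 1. Collecting the sign flips along the way, the symbol is +1.

1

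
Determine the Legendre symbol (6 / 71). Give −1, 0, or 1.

Euler's criterion: (6/71) ≡ 6^35 (mod 71).
6^2 ≡ 36 (mod 71)
6^4 ≡ 18 (mod 71)
6^8 ≡ 40 (mod 71)
6^16 ≡ 38 (mod 71)
6^32 ≡ 24 (mod 71)
6^35 = 6^(32+2+1) ≡ 1 (mod 71).
Result is 1, so (6/71) = 1.

1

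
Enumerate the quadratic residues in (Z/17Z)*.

Square k = 1,…,8 (k and 17−k give the same square):
1²=1, 2²=4, 3²=9, 4²=16, 5²≡8, 6²≡2, 7²≡15, 8²≡13 (mod 17).
So the quadratic residues mod 17 are {1, 2, 4, 8, 9, 13, 15, 16}.

1, 2, 4, 8, 9, 13, 15, 16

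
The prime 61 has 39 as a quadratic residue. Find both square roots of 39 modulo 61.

61 ≡ 1 (mod 4), so we find a root by search.
Trying successive values, 10² = 100 ≡ 39 (mod 61). The other root is 61 − 10 = 51.

10, 51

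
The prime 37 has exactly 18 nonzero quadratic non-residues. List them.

Square k = 1,…,18 (k and 37−k give the same square):
1²=1, 2²=4, 3²=9, 4²=16, 5²=25, 6²=36, 7²≡12, 8²≡27, 9²≡7, 10²≡26, 11²≡10, 12²≡33, 13²≡21, 14²≡11, 15²≡3, 16²≡34, 17²≡30, 18²≡28 (mod 37).
The residues are {1, 3, 4, 7, 9, 10, 11, 12, 16, 21, 25, 26, 27, 28, 30, 33, 34, 36}; the non-residues are the remaining 18 nonzero classes.

2,5,6,8,13,14,15,17,18,19,20,22,23,24,29,31,32,35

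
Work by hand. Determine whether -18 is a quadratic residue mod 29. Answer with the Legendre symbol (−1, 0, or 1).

-1

First reduce: -18 ≡ 11 (mod 29).
Reciprocity: 11 ≡ 3 and 29 ≡ 1 (mod 4), so (11/29) = +(29/11).
Reduce top mod 11: now compute (7/11).
Reciprocity: 7 ≡ 3 and 11 ≡ 3 (mod 4), so (7/11) = −(11/7).
Reduce top mod 7: now compute (4/7).
Pull out 2^2: since 7 ≡ 7 (mod 8), (2/7) = +1, so (2/7)^2 = +1.
Reached (1/7) = 1. Collecting the sign flips along the way, the symbol is -1.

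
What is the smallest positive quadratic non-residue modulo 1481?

3

(2/1481) = +1, so 2 is a residue.
(3/1481) = −1, so 3 is the smallest positive non-residue mod 1481.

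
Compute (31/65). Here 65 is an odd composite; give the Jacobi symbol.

Reciprocity: 31 ≡ 3 and 65 ≡ 1 (mod 4), so (31/65) = +(65/31).
Reduce top mod 31: now compute (3/31).
Reciprocity: 3 ≡ 3 and 31 ≡ 3 (mod 4), so (3/31) = −(31/3).
Reduce top mod 3: now compute (1/3).
Reached (1/3) = 1. Collecting the sign flips along the way, the symbol is -1.

-1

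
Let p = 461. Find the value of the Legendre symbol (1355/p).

-1

First reduce: 1355 ≡ 433 (mod 461).
Reciprocity: 433 ≡ 1 and 461 ≡ 1 (mod 4), so (433/461) = +(461/433).
Reduce top mod 433: now compute (28/433).
Pull out 2^2: since 433 ≡ 1 (mod 8), (2/433) = +1, so (2/433)^2 = +1.
Reciprocity: 7 ≡ 3 and 433 ≡ 1 (mod 4), so (7/433) = +(433/7).
Reduce top mod 7: now compute (6/7).
Pull out 2: since 7 ≡ 7 (mod 8), (2/7) = +1.
Reciprocity: 3 ≡ 3 and 7 ≡ 3 (mod 4), so (3/7) = −(7/3).
Reduce top mod 3: now compute (1/3).
Reached (1/3) = 1. Collecting the sign flips along the way, the symbol is -1.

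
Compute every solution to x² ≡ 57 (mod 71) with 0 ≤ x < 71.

Since 71 ≡ 3 (mod 4), a square root of 57 is 57^((71+1)/4) = 57^18 mod 71.
Repeated squaring: 57^2≡54, 57^4≡5, 57^8≡25, 57^16≡57 (mod 71).
57^18 = 57^(16+2) ≡ 25 (mod 71).
Check: 25² = 625 ≡ 57 (mod 71). The two roots are 25 and 46.

25, 46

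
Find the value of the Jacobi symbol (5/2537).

-1

Reciprocity: 5 ≡ 1 and 2537 ≡ 1 (mod 4), so (5/2537) = +(2537/5).
Reduce top mod 5: now compute (2/5).
Pull out 2: since 5 ≡ 5 (mod 8), (2/5) = -1.
Reached (1/5) = 1. Collecting the sign flips along the way, the symbol is -1.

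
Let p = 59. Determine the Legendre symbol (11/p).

Reciprocity: 11 ≡ 3 and 59 ≡ 3 (mod 4), so (11/59) = −(59/11).
Reduce top mod 11: now compute (4/11).
Pull out 2^2: since 11 ≡ 3 (mod 8), (2/11) = -1, so (2/11)^2 = +1.
Reached (1/11) = 1. Collecting the sign flips along the way, the symbol is -1.

-1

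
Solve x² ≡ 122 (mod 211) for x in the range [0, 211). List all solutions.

79, 132

Since 211 ≡ 3 (mod 4), a square root of 122 is 122^((211+1)/4) = 122^53 mod 211.
Repeated squaring: 122^2≡114, 122^4≡125, 122^8≡11, 122^16≡121, 122^32≡82 (mod 211).
122^53 = 122^(32+16+4+1) ≡ 79 (mod 211).
Check: 79² = 6241 ≡ 122 (mod 211). The two roots are 79 and 132.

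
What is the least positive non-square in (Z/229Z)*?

2

(2/229) = −1, so 2 is the smallest positive non-residue mod 229.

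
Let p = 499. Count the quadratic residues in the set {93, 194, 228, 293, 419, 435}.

(93/499) = -1 → non-residue.
(194/499) = +1 → QR.
(228/499) = +1 → QR.
(293/499) = +1 → QR.
(419/499) = -1 → non-residue.
(435/499) = -1 → non-residue.
Total quadratic residues among the 6: 3.

3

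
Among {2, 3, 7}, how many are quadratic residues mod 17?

1

(2/17) = +1 → QR.
(3/17) = -1 → non-residue.
(7/17) = -1 → non-residue.
Total quadratic residues among the 3: 1.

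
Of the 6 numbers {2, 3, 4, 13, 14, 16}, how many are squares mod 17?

(2/17) = +1 → QR.
(3/17) = -1 → non-residue.
(4/17) = +1 → QR.
(13/17) = +1 → QR.
(14/17) = -1 → non-residue.
(16/17) = +1 → QR.
Total quadratic residues among the 6: 4.

4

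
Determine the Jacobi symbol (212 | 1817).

1

Pull out 2^2: since 1817 ≡ 1 (mod 8), (2/1817) = +1, so (2/1817)^2 = +1.
Reciprocity: 53 ≡ 1 and 1817 ≡ 1 (mod 4), so (53/1817) = +(1817/53).
Reduce top mod 53: now compute (15/53).
Reciprocity: 15 ≡ 3 and 53 ≡ 1 (mod 4), so (15/53) = +(53/15).
Reduce top mod 15: now compute (8/15).
Pull out 2^3: since 15 ≡ 7 (mod 8), (2/15) = +1, so (2/15)^3 = +1.
Reached (1/15) = 1. Collecting the sign flips along the way, the symbol is +1.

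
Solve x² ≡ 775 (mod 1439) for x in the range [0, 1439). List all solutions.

97, 1342

Since 1439 ≡ 3 (mod 4), a square root of 775 is 775^((1439+1)/4) = 775^360 mod 1439.
Repeated squaring: 775^2≡562, 775^4≡703, 775^8≡632, 775^16≡821, 775^32≡589, 775^64≡122, 775^128≡494, 775^256≡845 (mod 1439).
775^360 = 775^(256+64+32+8) ≡ 97 (mod 1439).
Check: 97² = 9409 ≡ 775 (mod 1439). The two roots are 97 and 1342.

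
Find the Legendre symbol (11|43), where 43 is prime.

Reciprocity: 11 ≡ 3 and 43 ≡ 3 (mod 4), so (11/43) = −(43/11).
Reduce top mod 11: now compute (10/11).
Pull out 2: since 11 ≡ 3 (mod 8), (2/11) = -1.
Reciprocity: 5 ≡ 1 and 11 ≡ 3 (mod 4), so (5/11) = +(11/5).
Reduce top mod 5: now compute (1/5).
Reached (1/5) = 1. Collecting the sign flips along the way, the symbol is +1.

1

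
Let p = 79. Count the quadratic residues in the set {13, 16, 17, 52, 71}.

(13/79) = +1 → QR.
(16/79) = +1 → QR.
(17/79) = -1 → non-residue.
(52/79) = +1 → QR.
(71/79) = -1 → non-residue.
Total quadratic residues among the 5: 3.

3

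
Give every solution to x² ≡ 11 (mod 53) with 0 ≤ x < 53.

53 ≡ 1 (mod 4), so we find a root by search.
Trying successive values, 8² = 64 ≡ 11 (mod 53). The other root is 53 − 8 = 45.

8, 45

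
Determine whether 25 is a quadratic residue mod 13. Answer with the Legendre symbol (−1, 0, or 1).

First reduce: 25 ≡ 12 (mod 13).
Pull out 2^2: since 13 ≡ 5 (mod 8), (2/13) = -1, so (2/13)^2 = +1.
Reciprocity: 3 ≡ 3 and 13 ≡ 1 (mod 4), so (3/13) = +(13/3).
Reduce top mod 3: now compute (1/3).
Reached (1/3) = 1. Collecting the sign flips along the way, the symbol is +1.

1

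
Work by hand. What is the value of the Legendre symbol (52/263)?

Pull out 2^2: since 263 ≡ 7 (mod 8), (2/263) = +1, so (2/263)^2 = +1.
Reciprocity: 13 ≡ 1 and 263 ≡ 3 (mod 4), so (13/263) = +(263/13).
Reduce top mod 13: now compute (3/13).
Reciprocity: 3 ≡ 3 and 13 ≡ 1 (mod 4), so (3/13) = +(13/3).
Reduce top mod 3: now compute (1/3).
Reached (1/3) = 1. Collecting the sign flips along the way, the symbol is +1.

1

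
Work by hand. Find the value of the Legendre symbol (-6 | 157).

First reduce: -6 ≡ 151 (mod 157).
Reciprocity: 151 ≡ 3 and 157 ≡ 1 (mod 4), so (151/157) = +(157/151).
Reduce top mod 151: now compute (6/151).
Pull out 2: since 151 ≡ 7 (mod 8), (2/151) = +1.
Reciprocity: 3 ≡ 3 and 151 ≡ 3 (mod 4), so (3/151) = −(151/3).
Reduce top mod 3: now compute (1/3).
Reached (1/3) = 1. Collecting the sign flips along the way, the symbol is -1.

-1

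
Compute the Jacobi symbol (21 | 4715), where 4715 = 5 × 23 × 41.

Reciprocity: 21 ≡ 1 and 4715 ≡ 3 (mod 4), so (21/4715) = +(4715/21).
Reduce top mod 21: now compute (11/21).
Reciprocity: 11 ≡ 3 and 21 ≡ 1 (mod 4), so (11/21) = +(21/11).
Reduce top mod 11: now compute (10/11).
Pull out 2: since 11 ≡ 3 (mod 8), (2/11) = -1.
Reciprocity: 5 ≡ 1 and 11 ≡ 3 (mod 4), so (5/11) = +(11/5).
Reduce top mod 5: now compute (1/5).
Reached (1/5) = 1. Collecting the sign flips along the way, the symbol is -1.

-1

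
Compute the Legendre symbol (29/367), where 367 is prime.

Euler's criterion: (29/367) ≡ 29^183 (mod 367).
29^2 ≡ 107 (mod 367)
29^4 ≡ 72 (mod 367)
29^8 ≡ 46 (mod 367)
29^16 ≡ 281 (mod 367)
29^32 ≡ 56 (mod 367)
29^64 ≡ 200 (mod 367)
29^128 ≡ 364 (mod 367)
29^183 = 29^(128+32+16+4+2+1) ≡ 366 (mod 367).
Result is 366 ≡ −1, so (29/367) = −1.

-1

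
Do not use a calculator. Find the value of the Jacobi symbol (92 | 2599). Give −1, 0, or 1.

Pull out 2^2: since 2599 ≡ 7 (mod 8), (2/2599) = +1, so (2/2599)^2 = +1.
Reciprocity: 23 ≡ 3 and 2599 ≡ 3 (mod 4), so (23/2599) = −(2599/23).
Reduce top mod 23: now compute (0/23).
Top reduces to 0: gcd > 1, so the symbol is 0.

0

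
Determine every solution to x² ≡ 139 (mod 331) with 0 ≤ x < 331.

Since 331 ≡ 3 (mod 4), a square root of 139 is 139^((331+1)/4) = 139^83 mod 331.
Repeated squaring: 139^2≡123, 139^4≡234, 139^8≡141, 139^16≡21, 139^32≡110, 139^64≡184 (mod 331).
139^83 = 139^(64+16+2+1) ≡ 173 (mod 331).
Check: 173² = 29929 ≡ 139 (mod 331). The two roots are 158 and 173.

158, 173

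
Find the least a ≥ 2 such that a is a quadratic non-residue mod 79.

3

(2/79) = +1, so 2 is a residue.
(3/79) = −1, so 3 is the smallest positive non-residue mod 79.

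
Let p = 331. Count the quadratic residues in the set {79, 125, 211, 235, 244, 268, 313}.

4

(79/331) = +1 → QR.
(125/331) = +1 → QR.
(211/331) = -1 → non-residue.
(235/331) = -1 → non-residue.
(244/331) = -1 → non-residue.
(268/331) = +1 → QR.
(313/331) = +1 → QR.
Total quadratic residues among the 7: 4.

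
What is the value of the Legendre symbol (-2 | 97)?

First reduce: -2 ≡ 95 (mod 97).
Reciprocity: 95 ≡ 3 and 97 ≡ 1 (mod 4), so (95/97) = +(97/95).
Reduce top mod 95: now compute (2/95).
Pull out 2: since 95 ≡ 7 (mod 8), (2/95) = +1.
Reached (1/95) = 1. Collecting the sign flips along the way, the symbol is +1.

1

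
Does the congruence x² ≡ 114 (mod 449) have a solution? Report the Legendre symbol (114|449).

1

Pull out 2: since 449 ≡ 1 (mod 8), (2/449) = +1.
Reciprocity: 57 ≡ 1 and 449 ≡ 1 (mod 4), so (57/449) = +(449/57).
Reduce top mod 57: now compute (50/57).
Pull out 2: since 57 ≡ 1 (mod 8), (2/57) = +1.
Reciprocity: 25 ≡ 1 and 57 ≡ 1 (mod 4), so (25/57) = +(57/25).
Reduce top mod 25: now compute (7/25).
Reciprocity: 7 ≡ 3 and 25 ≡ 1 (mod 4), so (7/25) = +(25/7).
Reduce top mod 7: now compute (4/7).
Pull out 2^2: since 7 ≡ 7 (mod 8), (2/7) = +1, so (2/7)^2 = +1.
Reached (1/7) = 1. Collecting the sign flips along the way, the symbol is +1.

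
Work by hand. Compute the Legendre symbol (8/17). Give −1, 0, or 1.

Euler's criterion: (8/17) ≡ 8^8 (mod 17).
8^2 ≡ 13 (mod 17)
8^4 ≡ 16 (mod 17)
8^8 ≡ 1 (mod 17)
8^8 = 8^(8) ≡ 1 (mod 17).
Result is 1, so (8/17) = 1.

1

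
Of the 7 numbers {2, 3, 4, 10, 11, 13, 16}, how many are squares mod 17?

4

(2/17) = +1 → QR.
(3/17) = -1 → non-residue.
(4/17) = +1 → QR.
(10/17) = -1 → non-residue.
(11/17) = -1 → non-residue.
(13/17) = +1 → QR.
(16/17) = +1 → QR.
Total quadratic residues among the 7: 4.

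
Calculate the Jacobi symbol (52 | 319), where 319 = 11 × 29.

-1

Pull out 2^2: since 319 ≡ 7 (mod 8), (2/319) = +1, so (2/319)^2 = +1.
Reciprocity: 13 ≡ 1 and 319 ≡ 3 (mod 4), so (13/319) = +(319/13).
Reduce top mod 13: now compute (7/13).
Reciprocity: 7 ≡ 3 and 13 ≡ 1 (mod 4), so (7/13) = +(13/7).
Reduce top mod 7: now compute (6/7).
Pull out 2: since 7 ≡ 7 (mod 8), (2/7) = +1.
Reciprocity: 3 ≡ 3 and 7 ≡ 3 (mod 4), so (3/7) = −(7/3).
Reduce top mod 3: now compute (1/3).
Reached (1/3) = 1. Collecting the sign flips along the way, the symbol is -1.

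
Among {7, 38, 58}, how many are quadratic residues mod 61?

(7/61) = -1 → non-residue.
(38/61) = -1 → non-residue.
(58/61) = +1 → QR.
Total quadratic residues among the 3: 1.

1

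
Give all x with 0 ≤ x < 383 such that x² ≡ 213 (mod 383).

82, 301

Since 383 ≡ 3 (mod 4), a square root of 213 is 213^((383+1)/4) = 213^96 mod 383.
Repeated squaring: 213^2≡175, 213^4≡368, 213^8≡225, 213^16≡69, 213^32≡165, 213^64≡32 (mod 383).
213^96 = 213^(64+32) ≡ 301 (mod 383).
Check: 301² = 90601 ≡ 213 (mod 383). The two roots are 82 and 301.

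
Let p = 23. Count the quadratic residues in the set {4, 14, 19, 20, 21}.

(4/23) = +1 → QR.
(14/23) = -1 → non-residue.
(19/23) = -1 → non-residue.
(20/23) = -1 → non-residue.
(21/23) = -1 → non-residue.
Total quadratic residues among the 5: 1.

1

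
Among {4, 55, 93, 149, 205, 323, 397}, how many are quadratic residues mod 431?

5

(4/431) = +1 → QR.
(55/431) = +1 → QR.
(93/431) = -1 → non-residue.
(149/431) = +1 → QR.
(205/431) = +1 → QR.
(323/431) = -1 → non-residue.
(397/431) = +1 → QR.
Total quadratic residues among the 7: 5.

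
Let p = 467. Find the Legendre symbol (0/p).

Top reduces to 0: gcd > 1, so the symbol is 0.

0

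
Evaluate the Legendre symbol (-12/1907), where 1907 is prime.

First reduce: -12 ≡ 1895 (mod 1907).
Reciprocity: 1895 ≡ 3 and 1907 ≡ 3 (mod 4), so (1895/1907) = −(1907/1895).
Reduce top mod 1895: now compute (12/1895).
Pull out 2^2: since 1895 ≡ 7 (mod 8), (2/1895) = +1, so (2/1895)^2 = +1.
Reciprocity: 3 ≡ 3 and 1895 ≡ 3 (mod 4), so (3/1895) = −(1895/3).
Reduce top mod 3: now compute (2/3).
Pull out 2: since 3 ≡ 3 (mod 8), (2/3) = -1.
Reached (1/3) = 1. Collecting the sign flips along the way, the symbol is -1.

-1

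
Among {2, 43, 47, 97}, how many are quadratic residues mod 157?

1

(2/157) = -1 → non-residue.
(43/157) = -1 → non-residue.
(47/157) = +1 → QR.
(97/157) = -1 → non-residue.
Total quadratic residues among the 4: 1.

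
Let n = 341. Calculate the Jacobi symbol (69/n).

1

Reciprocity: 69 ≡ 1 and 341 ≡ 1 (mod 4), so (69/341) = +(341/69).
Reduce top mod 69: now compute (65/69).
Reciprocity: 65 ≡ 1 and 69 ≡ 1 (mod 4), so (65/69) = +(69/65).
Reduce top mod 65: now compute (4/65).
Pull out 2^2: since 65 ≡ 1 (mod 8), (2/65) = +1, so (2/65)^2 = +1.
Reached (1/65) = 1. Collecting the sign flips along the way, the symbol is +1.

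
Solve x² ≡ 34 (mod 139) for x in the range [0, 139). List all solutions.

Since 139 ≡ 3 (mod 4), a square root of 34 is 34^((139+1)/4) = 34^35 mod 139.
Repeated squaring: 34^2≡44, 34^4≡129, 34^8≡100, 34^16≡131, 34^32≡64 (mod 139).
34^35 = 34^(32+2+1) ≡ 112 (mod 139).
Check: 112² = 12544 ≡ 34 (mod 139). The two roots are 27 and 112.

27, 112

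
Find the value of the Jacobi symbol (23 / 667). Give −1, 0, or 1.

0

Reciprocity: 23 ≡ 3 and 667 ≡ 3 (mod 4), so (23/667) = −(667/23).
Reduce top mod 23: now compute (0/23).
Top reduces to 0: gcd > 1, so the symbol is 0.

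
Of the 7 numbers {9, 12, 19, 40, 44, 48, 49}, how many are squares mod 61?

5

(9/61) = +1 → QR.
(12/61) = +1 → QR.
(19/61) = +1 → QR.
(40/61) = -1 → non-residue.
(44/61) = -1 → non-residue.
(48/61) = +1 → QR.
(49/61) = +1 → QR.
Total quadratic residues among the 7: 5.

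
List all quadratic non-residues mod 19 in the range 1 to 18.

Square k = 1,…,9 (k and 19−k give the same square):
1²=1, 2²=4, 3²=9, 4²=16, 5²≡6, 6²≡17, 7²≡11, 8²≡7, 9²≡5 (mod 19).
The residues are {1, 4, 5, 6, 7, 9, 11, 16, 17}; the non-residues are the remaining 9 nonzero classes.

2, 3, 8, 10, 12, 13, 14, 15, 18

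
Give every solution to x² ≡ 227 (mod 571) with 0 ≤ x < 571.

37, 534

Since 571 ≡ 3 (mod 4), a square root of 227 is 227^((571+1)/4) = 227^143 mod 571.
Repeated squaring: 227^2≡139, 227^4≡478, 227^8≡84, 227^16≡204, 227^32≡504, 227^64≡492, 227^128≡531 (mod 571).
227^143 = 227^(128+8+4+2+1) ≡ 37 (mod 571).
Check: 37² = 1369 ≡ 227 (mod 571). The two roots are 37 and 534.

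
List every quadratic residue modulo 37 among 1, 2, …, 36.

1, 3, 4, 7, 9, 10, 11, 12, 16, 21, 25, 26, 27, 28, 30, 33, 34, 36

Square k = 1,…,18 (k and 37−k give the same square):
1²=1, 2²=4, 3²=9, 4²=16, 5²=25, 6²=36, 7²≡12, 8²≡27, 9²≡7, 10²≡26, 11²≡10, 12²≡33, 13²≡21, 14²≡11, 15²≡3, 16²≡34, 17²≡30, 18²≡28 (mod 37).
So the quadratic residues mod 37 are {1, 3, 4, 7, 9, 10, 11, 12, 16, 21, 25, 26, 27, 28, 30, 33, 34, 36}.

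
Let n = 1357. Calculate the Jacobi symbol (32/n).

-1

Pull out 2^5: since 1357 ≡ 5 (mod 8), (2/1357) = -1, so (2/1357)^5 = -1.
Reached (1/1357) = 1. Collecting the sign flips along the way, the symbol is -1.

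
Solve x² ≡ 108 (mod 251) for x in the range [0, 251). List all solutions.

Since 251 ≡ 3 (mod 4), a square root of 108 is 108^((251+1)/4) = 108^63 mod 251.
Repeated squaring: 108^2≡118, 108^4≡119, 108^8≡105, 108^16≡232, 108^32≡110 (mod 251).
108^63 = 108^(32+16+8+4+2+1) ≡ 205 (mod 251).
Check: 205² = 42025 ≡ 108 (mod 251). The two roots are 46 and 205.

46, 205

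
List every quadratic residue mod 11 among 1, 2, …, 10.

Square k = 1,…,5 (k and 11−k give the same square):
1²=1, 2²=4, 3²=9, 4²≡5, 5²≡3 (mod 11).
So the quadratic residues mod 11 are {1, 3, 4, 5, 9}.

1, 3, 4, 5, 9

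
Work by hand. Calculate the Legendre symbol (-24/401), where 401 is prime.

-1

First reduce: -24 ≡ 377 (mod 401).
Reciprocity: 377 ≡ 1 and 401 ≡ 1 (mod 4), so (377/401) = +(401/377).
Reduce top mod 377: now compute (24/377).
Pull out 2^3: since 377 ≡ 1 (mod 8), (2/377) = +1, so (2/377)^3 = +1.
Reciprocity: 3 ≡ 3 and 377 ≡ 1 (mod 4), so (3/377) = +(377/3).
Reduce top mod 3: now compute (2/3).
Pull out 2: since 3 ≡ 3 (mod 8), (2/3) = -1.
Reached (1/3) = 1. Collecting the sign flips along the way, the symbol is -1.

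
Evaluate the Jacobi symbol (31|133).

1

Reciprocity: 31 ≡ 3 and 133 ≡ 1 (mod 4), so (31/133) = +(133/31).
Reduce top mod 31: now compute (9/31).
Reciprocity: 9 ≡ 1 and 31 ≡ 3 (mod 4), so (9/31) = +(31/9).
Reduce top mod 9: now compute (4/9).
Pull out 2^2: since 9 ≡ 1 (mod 8), (2/9) = +1, so (2/9)^2 = +1.
Reached (1/9) = 1. Collecting the sign flips along the way, the symbol is +1.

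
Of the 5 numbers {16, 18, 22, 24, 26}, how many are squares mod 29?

(16/29) = +1 → QR.
(18/29) = -1 → non-residue.
(22/29) = +1 → QR.
(24/29) = +1 → QR.
(26/29) = -1 → non-residue.
Total quadratic residues among the 5: 3.

3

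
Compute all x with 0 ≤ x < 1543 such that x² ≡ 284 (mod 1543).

Since 1543 ≡ 3 (mod 4), a square root of 284 is 284^((1543+1)/4) = 284^386 mod 1543.
Repeated squaring: 284^2≡420, 284^4≡498, 284^8≡1124, 284^16≡1202, 284^32≡556, 284^64≡536, 284^128≡298, 284^256≡853 (mod 1543).
284^386 = 284^(256+128+2) ≡ 1310 (mod 1543).
Check: 1310² = 1716100 ≡ 284 (mod 1543). The two roots are 233 and 1310.

233, 1310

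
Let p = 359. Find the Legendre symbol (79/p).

Reciprocity: 79 ≡ 3 and 359 ≡ 3 (mod 4), so (79/359) = −(359/79).
Reduce top mod 79: now compute (43/79).
Reciprocity: 43 ≡ 3 and 79 ≡ 3 (mod 4), so (43/79) = −(79/43).
Reduce top mod 43: now compute (36/43).
Pull out 2^2: since 43 ≡ 3 (mod 8), (2/43) = -1, so (2/43)^2 = +1.
Reciprocity: 9 ≡ 1 and 43 ≡ 3 (mod 4), so (9/43) = +(43/9).
Reduce top mod 9: now compute (7/9).
Reciprocity: 7 ≡ 3 and 9 ≡ 1 (mod 4), so (7/9) = +(9/7).
Reduce top mod 7: now compute (2/7).
Pull out 2: since 7 ≡ 7 (mod 8), (2/7) = +1.
Reached (1/7) = 1. Collecting the sign flips along the way, the symbol is +1.

1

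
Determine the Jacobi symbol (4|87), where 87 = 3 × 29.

Pull out 2^2: since 87 ≡ 7 (mod 8), (2/87) = +1, so (2/87)^2 = +1.
Reached (1/87) = 1. Collecting the sign flips along the way, the symbol is +1.

1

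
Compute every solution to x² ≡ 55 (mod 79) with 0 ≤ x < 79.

Since 79 ≡ 3 (mod 4), a square root of 55 is 55^((79+1)/4) = 55^20 mod 79.
Repeated squaring: 55^2≡23, 55^4≡55, 55^8≡23, 55^16≡55 (mod 79).
55^20 = 55^(16+4) ≡ 23 (mod 79).
Check: 23² = 529 ≡ 55 (mod 79). The two roots are 23 and 56.

23, 56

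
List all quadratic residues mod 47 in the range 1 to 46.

Square k = 1,…,23 (k and 47−k give the same square):
1²=1, 2²=4, 3²=9, 4²=16, 5²=25, 6²=36, 7²≡2, 8²≡17, 9²≡34, 10²≡6, 11²≡27, 12²≡3, 13²≡28, 14²≡8, 15²≡37, 16²≡21, 17²≡7, 18²≡42, 19²≡32, 20²≡24, 21²≡18, 22²≡14, 23²≡12 (mod 47).
So the quadratic residues mod 47 are {1, 2, 3, 4, 6, 7, 8, 9, 12, 14, 16, 17, 18, 21, 24, 25, 27, 28, 32, 34, 36, 37, 42}.

1,2,3,4,6,7,8,9,12,14,16,17,18,21,24,25,27,28,32,34,36,37,42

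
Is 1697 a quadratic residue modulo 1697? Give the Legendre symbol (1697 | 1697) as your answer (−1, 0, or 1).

0

First reduce: 1697 ≡ 0 (mod 1697).
Top reduces to 0: gcd > 1, so the symbol is 0.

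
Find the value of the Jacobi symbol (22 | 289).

1

Pull out 2: since 289 ≡ 1 (mod 8), (2/289) = +1.
Reciprocity: 11 ≡ 3 and 289 ≡ 1 (mod 4), so (11/289) = +(289/11).
Reduce top mod 11: now compute (3/11).
Reciprocity: 3 ≡ 3 and 11 ≡ 3 (mod 4), so (3/11) = −(11/3).
Reduce top mod 3: now compute (2/3).
Pull out 2: since 3 ≡ 3 (mod 8), (2/3) = -1.
Reached (1/3) = 1. Collecting the sign flips along the way, the symbol is +1.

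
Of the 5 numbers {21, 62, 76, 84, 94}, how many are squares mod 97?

(21/97) = -1 → non-residue.
(62/97) = +1 → QR.
(76/97) = -1 → non-residue.
(84/97) = -1 → non-residue.
(94/97) = +1 → QR.
Total quadratic residues among the 5: 2.

2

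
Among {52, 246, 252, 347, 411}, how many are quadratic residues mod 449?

(52/449) = -1 → non-residue.
(246/449) = -1 → non-residue.
(252/449) = +1 → QR.
(347/449) = +1 → QR.
(411/449) = -1 → non-residue.
Total quadratic residues among the 5: 2.

2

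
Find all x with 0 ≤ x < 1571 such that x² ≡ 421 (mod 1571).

366, 1205

Since 1571 ≡ 3 (mod 4), a square root of 421 is 421^((1571+1)/4) = 421^393 mod 1571.
Repeated squaring: 421^2≡1289, 421^4≡974, 421^8≡1363, 421^16≡847, 421^32≡1033, 421^64≡380, 421^128≡1439, 421^256≡143 (mod 1571).
421^393 = 421^(256+128+8+1) ≡ 1205 (mod 1571).
Check: 1205² = 1452025 ≡ 421 (mod 1571). The two roots are 366 and 1205.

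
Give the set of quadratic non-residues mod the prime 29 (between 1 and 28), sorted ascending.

Square k = 1,…,14 (k and 29−k give the same square):
1²=1, 2²=4, 3²=9, 4²=16, 5²=25, 6²≡7, 7²≡20, 8²≡6, 9²≡23, 10²≡13, 11²≡5, 12²≡28, 13²≡24, 14²≡22 (mod 29).
The residues are {1, 4, 5, 6, 7, 9, 13, 16, 20, 22, 23, 24, 25, 28}; the non-residues are the remaining 14 nonzero classes.

2 3 8 10 11 12 14 15 17 18 19 21 26 27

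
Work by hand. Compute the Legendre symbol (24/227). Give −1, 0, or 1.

Pull out 2^3: since 227 ≡ 3 (mod 8), (2/227) = -1, so (2/227)^3 = -1.
Reciprocity: 3 ≡ 3 and 227 ≡ 3 (mod 4), so (3/227) = −(227/3).
Reduce top mod 3: now compute (2/3).
Pull out 2: since 3 ≡ 3 (mod 8), (2/3) = -1.
Reached (1/3) = 1. Collecting the sign flips along the way, the symbol is -1.

-1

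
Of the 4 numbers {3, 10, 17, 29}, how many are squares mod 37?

(3/37) = +1 → QR.
(10/37) = +1 → QR.
(17/37) = -1 → non-residue.
(29/37) = -1 → non-residue.
Total quadratic residues among the 4: 2.

2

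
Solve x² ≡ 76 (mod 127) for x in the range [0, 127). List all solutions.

40, 87

Since 127 ≡ 3 (mod 4), a square root of 76 is 76^((127+1)/4) = 76^32 mod 127.
Repeated squaring: 76^2≡61, 76^4≡38, 76^8≡47, 76^16≡50, 76^32≡87 (mod 127).
76^32 = 76^(32) ≡ 87 (mod 127).
Check: 87² = 7569 ≡ 76 (mod 127). The two roots are 40 and 87.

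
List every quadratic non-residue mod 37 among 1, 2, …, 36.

Square k = 1,…,18 (k and 37−k give the same square):
1²=1, 2²=4, 3²=9, 4²=16, 5²=25, 6²=36, 7²≡12, 8²≡27, 9²≡7, 10²≡26, 11²≡10, 12²≡33, 13²≡21, 14²≡11, 15²≡3, 16²≡34, 17²≡30, 18²≡28 (mod 37).
The residues are {1, 3, 4, 7, 9, 10, 11, 12, 16, 21, 25, 26, 27, 28, 30, 33, 34, 36}; the non-residues are the remaining 18 nonzero classes.

2 5 6 8 13 14 15 17 18 19 20 22 23 24 29 31 32 35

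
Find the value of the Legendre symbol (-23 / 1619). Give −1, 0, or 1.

First reduce: -23 ≡ 1596 (mod 1619).
Pull out 2^2: since 1619 ≡ 3 (mod 8), (2/1619) = -1, so (2/1619)^2 = +1.
Reciprocity: 399 ≡ 3 and 1619 ≡ 3 (mod 4), so (399/1619) = −(1619/399).
Reduce top mod 399: now compute (23/399).
Reciprocity: 23 ≡ 3 and 399 ≡ 3 (mod 4), so (23/399) = −(399/23).
Reduce top mod 23: now compute (8/23).
Pull out 2^3: since 23 ≡ 7 (mod 8), (2/23) = +1, so (2/23)^3 = +1.
Reached (1/23) = 1. Collecting the sign flips along the way, the symbol is +1.

1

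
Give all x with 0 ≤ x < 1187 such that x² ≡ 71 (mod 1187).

Since 1187 ≡ 3 (mod 4), a square root of 71 is 71^((1187+1)/4) = 71^297 mod 1187.
Repeated squaring: 71^2≡293, 71^4≡385, 71^8≡1037, 71^16≡1134, 71^32≡435, 71^64≡492, 71^128≡1103, 71^256≡1121 (mod 1187).
71^297 = 71^(256+32+8+1) ≡ 983 (mod 1187).
Check: 983² = 966289 ≡ 71 (mod 1187). The two roots are 204 and 983.

204, 983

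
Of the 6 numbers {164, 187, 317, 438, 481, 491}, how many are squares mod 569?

(164/569) = +1 → QR.
(187/569) = -1 → non-residue.
(317/569) = +1 → QR.
(438/569) = +1 → QR.
(481/569) = -1 → non-residue.
(491/569) = -1 → non-residue.
Total quadratic residues among the 6: 3.

3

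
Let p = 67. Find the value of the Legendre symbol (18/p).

-1

Euler's criterion: (18/67) ≡ 18^33 (mod 67).
18^2 ≡ 56 (mod 67)
18^4 ≡ 54 (mod 67)
18^8 ≡ 35 (mod 67)
18^16 ≡ 19 (mod 67)
18^32 ≡ 26 (mod 67)
18^33 = 18^(32+1) ≡ 66 (mod 67).
Result is 66 ≡ −1, so (18/67) = −1.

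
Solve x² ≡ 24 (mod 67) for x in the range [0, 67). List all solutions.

15, 52

Since 67 ≡ 3 (mod 4), a square root of 24 is 24^((67+1)/4) = 24^17 mod 67.
Repeated squaring: 24^2≡40, 24^4≡59, 24^8≡64, 24^16≡9 (mod 67).
24^17 = 24^(16+1) ≡ 15 (mod 67).
Check: 15² = 225 ≡ 24 (mod 67). The two roots are 15 and 52.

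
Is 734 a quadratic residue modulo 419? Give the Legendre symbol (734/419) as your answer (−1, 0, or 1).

First reduce: 734 ≡ 315 (mod 419).
Reciprocity: 315 ≡ 3 and 419 ≡ 3 (mod 4), so (315/419) = −(419/315).
Reduce top mod 315: now compute (104/315).
Pull out 2^3: since 315 ≡ 3 (mod 8), (2/315) = -1, so (2/315)^3 = -1.
Reciprocity: 13 ≡ 1 and 315 ≡ 3 (mod 4), so (13/315) = +(315/13).
Reduce top mod 13: now compute (3/13).
Reciprocity: 3 ≡ 3 and 13 ≡ 1 (mod 4), so (3/13) = +(13/3).
Reduce top mod 3: now compute (1/3).
Reached (1/3) = 1. Collecting the sign flips along the way, the symbol is +1.

1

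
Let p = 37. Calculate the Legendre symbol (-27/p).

1

Euler's criterion: (-27/37) ≡ 10^18 (mod 37).
10^2 ≡ 26 (mod 37)
10^4 ≡ 10 (mod 37)
10^8 ≡ 26 (mod 37)
10^16 ≡ 10 (mod 37)
10^18 = 10^(16+2) ≡ 1 (mod 37).
Result is 1, so (-27/37) = 1.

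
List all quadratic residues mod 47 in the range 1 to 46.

Square k = 1,…,23 (k and 47−k give the same square):
1²=1, 2²=4, 3²=9, 4²=16, 5²=25, 6²=36, 7²≡2, 8²≡17, 9²≡34, 10²≡6, 11²≡27, 12²≡3, 13²≡28, 14²≡8, 15²≡37, 16²≡21, 17²≡7, 18²≡42, 19²≡32, 20²≡24, 21²≡18, 22²≡14, 23²≡12 (mod 47).
So the quadratic residues mod 47 are {1, 2, 3, 4, 6, 7, 8, 9, 12, 14, 16, 17, 18, 21, 24, 25, 27, 28, 32, 34, 36, 37, 42}.

1, 2, 3, 4, 6, 7, 8, 9, 12, 14, 16, 17, 18, 21, 24, 25, 27, 28, 32, 34, 36, 37, 42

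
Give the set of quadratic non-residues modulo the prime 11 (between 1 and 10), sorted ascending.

Square k = 1,…,5 (k and 11−k give the same square):
1²=1, 2²=4, 3²=9, 4²≡5, 5²≡3 (mod 11).
The residues are {1, 3, 4, 5, 9}; the non-residues are the remaining 5 nonzero classes.

2,6,7,8,10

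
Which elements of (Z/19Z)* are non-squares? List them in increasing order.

2,3,8,10,12,13,14,15,18

Square k = 1,…,9 (k and 19−k give the same square):
1²=1, 2²=4, 3²=9, 4²=16, 5²≡6, 6²≡17, 7²≡11, 8²≡7, 9²≡5 (mod 19).
The residues are {1, 4, 5, 6, 7, 9, 11, 16, 17}; the non-residues are the remaining 9 nonzero classes.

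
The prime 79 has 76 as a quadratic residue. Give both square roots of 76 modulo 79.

Since 79 ≡ 3 (mod 4), a square root of 76 is 76^((79+1)/4) = 76^20 mod 79.
Repeated squaring: 76^2≡9, 76^4≡2, 76^8≡4, 76^16≡16 (mod 79).
76^20 = 76^(16+4) ≡ 32 (mod 79).
Check: 32² = 1024 ≡ 76 (mod 79). The two roots are 32 and 47.

32, 47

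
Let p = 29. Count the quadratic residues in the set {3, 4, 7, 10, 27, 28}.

(3/29) = -1 → non-residue.
(4/29) = +1 → QR.
(7/29) = +1 → QR.
(10/29) = -1 → non-residue.
(27/29) = -1 → non-residue.
(28/29) = +1 → QR.
Total quadratic residues among the 6: 3.

3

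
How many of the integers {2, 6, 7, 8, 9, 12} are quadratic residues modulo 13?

2

(2/13) = -1 → non-residue.
(6/13) = -1 → non-residue.
(7/13) = -1 → non-residue.
(8/13) = -1 → non-residue.
(9/13) = +1 → QR.
(12/13) = +1 → QR.
Total quadratic residues among the 6: 2.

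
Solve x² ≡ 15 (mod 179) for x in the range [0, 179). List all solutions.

33, 146

Since 179 ≡ 3 (mod 4), a square root of 15 is 15^((179+1)/4) = 15^45 mod 179.
Repeated squaring: 15^2≡46, 15^4≡147, 15^8≡129, 15^16≡173, 15^32≡36 (mod 179).
15^45 = 15^(32+8+4+1) ≡ 146 (mod 179).
Check: 146² = 21316 ≡ 15 (mod 179). The two roots are 33 and 146.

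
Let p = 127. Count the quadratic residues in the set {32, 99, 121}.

3

(32/127) = +1 → QR.
(99/127) = +1 → QR.
(121/127) = +1 → QR.
Total quadratic residues among the 3: 3.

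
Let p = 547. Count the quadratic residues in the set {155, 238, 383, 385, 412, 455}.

4

(155/547) = +1 → QR.
(238/547) = -1 → non-residue.
(383/547) = +1 → QR.
(385/547) = +1 → QR.
(412/547) = -1 → non-residue.
(455/547) = +1 → QR.
Total quadratic residues among the 6: 4.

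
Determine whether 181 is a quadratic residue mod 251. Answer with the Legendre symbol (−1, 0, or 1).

1

Euler's criterion: (181/251) ≡ 181^125 (mod 251).
181^2 ≡ 131 (mod 251)
181^4 ≡ 93 (mod 251)
181^8 ≡ 115 (mod 251)
181^16 ≡ 173 (mod 251)
181^32 ≡ 60 (mod 251)
181^64 ≡ 86 (mod 251)
181^125 = 181^(64+32+16+8+4+1) ≡ 1 (mod 251).
Result is 1, so (181/251) = 1.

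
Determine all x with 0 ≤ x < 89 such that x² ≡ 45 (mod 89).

89 ≡ 1 (mod 4), so we find a root by search.
Trying successive values, 32² = 1024 ≡ 45 (mod 89). The other root is 89 − 32 = 57.

32, 57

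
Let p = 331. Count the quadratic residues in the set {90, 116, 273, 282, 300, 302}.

(90/331) = -1 → non-residue.
(116/331) = -1 → non-residue.
(273/331) = -1 → non-residue.
(282/331) = -1 → non-residue.
(300/331) = -1 → non-residue.
(302/331) = +1 → QR.
Total quadratic residues among the 6: 1.

1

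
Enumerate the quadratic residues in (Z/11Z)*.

1, 3, 4, 5, 9

Square k = 1,…,5 (k and 11−k give the same square):
1²=1, 2²=4, 3²=9, 4²≡5, 5²≡3 (mod 11).
So the quadratic residues mod 11 are {1, 3, 4, 5, 9}.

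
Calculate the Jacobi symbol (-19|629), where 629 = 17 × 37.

First reduce: -19 ≡ 610 (mod 629).
Pull out 2: since 629 ≡ 5 (mod 8), (2/629) = -1.
Reciprocity: 305 ≡ 1 and 629 ≡ 1 (mod 4), so (305/629) = +(629/305).
Reduce top mod 305: now compute (19/305).
Reciprocity: 19 ≡ 3 and 305 ≡ 1 (mod 4), so (19/305) = +(305/19).
Reduce top mod 19: now compute (1/19).
Reached (1/19) = 1. Collecting the sign flips along the way, the symbol is -1.

-1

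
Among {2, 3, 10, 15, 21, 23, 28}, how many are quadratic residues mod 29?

(2/29) = -1 → non-residue.
(3/29) = -1 → non-residue.
(10/29) = -1 → non-residue.
(15/29) = -1 → non-residue.
(21/29) = -1 → non-residue.
(23/29) = +1 → QR.
(28/29) = +1 → QR.
Total quadratic residues among the 7: 2.

2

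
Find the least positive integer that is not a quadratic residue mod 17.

(2/17) = +1, so 2 is a residue.
(3/17) = −1, so 3 is the smallest positive non-residue mod 17.

3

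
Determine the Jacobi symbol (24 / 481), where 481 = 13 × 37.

1

Pull out 2^3: since 481 ≡ 1 (mod 8), (2/481) = +1, so (2/481)^3 = +1.
Reciprocity: 3 ≡ 3 and 481 ≡ 1 (mod 4), so (3/481) = +(481/3).
Reduce top mod 3: now compute (1/3).
Reached (1/3) = 1. Collecting the sign flips along the way, the symbol is +1.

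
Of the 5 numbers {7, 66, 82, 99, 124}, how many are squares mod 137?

2

(7/137) = +1 → QR.
(66/137) = -1 → non-residue.
(82/137) = -1 → non-residue.
(99/137) = +1 → QR.
(124/137) = -1 → non-residue.
Total quadratic residues among the 5: 2.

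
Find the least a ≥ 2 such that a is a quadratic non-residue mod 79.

(2/79) = +1, so 2 is a residue.
(3/79) = −1, so 3 is the smallest positive non-residue mod 79.

3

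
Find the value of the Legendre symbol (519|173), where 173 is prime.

0

First reduce: 519 ≡ 0 (mod 173).
Top reduces to 0: gcd > 1, so the symbol is 0.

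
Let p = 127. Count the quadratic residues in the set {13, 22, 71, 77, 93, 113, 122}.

5

(13/127) = +1 → QR.
(22/127) = +1 → QR.
(71/127) = +1 → QR.
(77/127) = -1 → non-residue.
(93/127) = -1 → non-residue.
(113/127) = +1 → QR.
(122/127) = +1 → QR.
Total quadratic residues among the 7: 5.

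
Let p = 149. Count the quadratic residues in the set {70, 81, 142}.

2

(70/149) = -1 → non-residue.
(81/149) = +1 → QR.
(142/149) = +1 → QR.
Total quadratic residues among the 3: 2.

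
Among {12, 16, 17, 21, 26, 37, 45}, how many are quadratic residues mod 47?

5

(12/47) = +1 → QR.
(16/47) = +1 → QR.
(17/47) = +1 → QR.
(21/47) = +1 → QR.
(26/47) = -1 → non-residue.
(37/47) = +1 → QR.
(45/47) = -1 → non-residue.
Total quadratic residues among the 7: 5.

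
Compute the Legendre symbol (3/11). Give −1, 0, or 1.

Euler's criterion: (3/11) ≡ 3^5 (mod 11).
3^2 ≡ 9 (mod 11)
3^4 ≡ 4 (mod 11)
3^5 = 3^(4+1) ≡ 1 (mod 11).
Result is 1, so (3/11) = 1.

1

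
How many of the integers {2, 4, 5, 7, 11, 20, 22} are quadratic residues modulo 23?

(2/23) = +1 → QR.
(4/23) = +1 → QR.
(5/23) = -1 → non-residue.
(7/23) = -1 → non-residue.
(11/23) = -1 → non-residue.
(20/23) = -1 → non-residue.
(22/23) = -1 → non-residue.
Total quadratic residues among the 7: 2.

2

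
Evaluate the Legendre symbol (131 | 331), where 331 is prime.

Reciprocity: 131 ≡ 3 and 331 ≡ 3 (mod 4), so (131/331) = −(331/131).
Reduce top mod 131: now compute (69/131).
Reciprocity: 69 ≡ 1 and 131 ≡ 3 (mod 4), so (69/131) = +(131/69).
Reduce top mod 69: now compute (62/69).
Pull out 2: since 69 ≡ 5 (mod 8), (2/69) = -1.
Reciprocity: 31 ≡ 3 and 69 ≡ 1 (mod 4), so (31/69) = +(69/31).
Reduce top mod 31: now compute (7/31).
Reciprocity: 7 ≡ 3 and 31 ≡ 3 (mod 4), so (7/31) = −(31/7).
Reduce top mod 7: now compute (3/7).
Reciprocity: 3 ≡ 3 and 7 ≡ 3 (mod 4), so (3/7) = −(7/3).
Reduce top mod 3: now compute (1/3).
Reached (1/3) = 1. Collecting the sign flips along the way, the symbol is +1.

1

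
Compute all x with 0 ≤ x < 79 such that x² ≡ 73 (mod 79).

Since 79 ≡ 3 (mod 4), a square root of 73 is 73^((79+1)/4) = 73^20 mod 79.
Repeated squaring: 73^2≡36, 73^4≡32, 73^8≡76, 73^16≡9 (mod 79).
73^20 = 73^(16+4) ≡ 51 (mod 79).
Check: 51² = 2601 ≡ 73 (mod 79). The two roots are 28 and 51.

28, 51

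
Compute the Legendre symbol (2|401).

Euler's criterion: (2/401) ≡ 2^200 (mod 401).
2^2 ≡ 4 (mod 401)
2^4 ≡ 16 (mod 401)
2^8 ≡ 256 (mod 401)
2^16 ≡ 173 (mod 401)
2^32 ≡ 255 (mod 401)
2^64 ≡ 63 (mod 401)
2^128 ≡ 360 (mod 401)
2^200 = 2^(128+64+8) ≡ 1 (mod 401).
Result is 1, so (2/401) = 1.

1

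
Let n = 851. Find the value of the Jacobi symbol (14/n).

Pull out 2: since 851 ≡ 3 (mod 8), (2/851) = -1.
Reciprocity: 7 ≡ 3 and 851 ≡ 3 (mod 4), so (7/851) = −(851/7).
Reduce top mod 7: now compute (4/7).
Pull out 2^2: since 7 ≡ 7 (mod 8), (2/7) = +1, so (2/7)^2 = +1.
Reached (1/7) = 1. Collecting the sign flips along the way, the symbol is +1.

1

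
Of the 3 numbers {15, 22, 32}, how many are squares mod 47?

(15/47) = -1 → non-residue.
(22/47) = -1 → non-residue.
(32/47) = +1 → QR.
Total quadratic residues among the 3: 1.

1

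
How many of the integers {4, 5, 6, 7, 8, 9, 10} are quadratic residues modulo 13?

3

(4/13) = +1 → QR.
(5/13) = -1 → non-residue.
(6/13) = -1 → non-residue.
(7/13) = -1 → non-residue.
(8/13) = -1 → non-residue.
(9/13) = +1 → QR.
(10/13) = +1 → QR.
Total quadratic residues among the 7: 3.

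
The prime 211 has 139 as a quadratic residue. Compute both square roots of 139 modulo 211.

Since 211 ≡ 3 (mod 4), a square root of 139 is 139^((211+1)/4) = 139^53 mod 211.
Repeated squaring: 139^2≡120, 139^4≡52, 139^8≡172, 139^16≡44, 139^32≡37 (mod 211).
139^53 = 139^(32+16+4+1) ≡ 136 (mod 211).
Check: 136² = 18496 ≡ 139 (mod 211). The two roots are 75 and 136.

75, 136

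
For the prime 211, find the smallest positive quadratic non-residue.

2

(2/211) = −1, so 2 is the smallest positive non-residue mod 211.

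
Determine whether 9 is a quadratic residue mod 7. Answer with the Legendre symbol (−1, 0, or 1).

1

First reduce: 9 ≡ 2 (mod 7).
Pull out 2: since 7 ≡ 7 (mod 8), (2/7) = +1.
Reached (1/7) = 1. Collecting the sign flips along the way, the symbol is +1.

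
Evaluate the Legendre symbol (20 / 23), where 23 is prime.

-1

Euler's criterion: (20/23) ≡ 20^11 (mod 23).
20^2 ≡ 9 (mod 23)
20^4 ≡ 12 (mod 23)
20^8 ≡ 6 (mod 23)
20^11 = 20^(8+2+1) ≡ 22 (mod 23).
Result is 22 ≡ −1, so (20/23) = −1.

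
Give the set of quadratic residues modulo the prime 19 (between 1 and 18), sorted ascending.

1, 4, 5, 6, 7, 9, 11, 16, 17

Square k = 1,…,9 (k and 19−k give the same square):
1²=1, 2²=4, 3²=9, 4²=16, 5²≡6, 6²≡17, 7²≡11, 8²≡7, 9²≡5 (mod 19).
So the quadratic residues mod 19 are {1, 4, 5, 6, 7, 9, 11, 16, 17}.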